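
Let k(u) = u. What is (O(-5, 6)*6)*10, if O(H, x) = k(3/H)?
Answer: -36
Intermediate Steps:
O(H, x) = 3/H
(O(-5, 6)*6)*10 = ((3/(-5))*6)*10 = ((3*(-⅕))*6)*10 = -⅗*6*10 = -18/5*10 = -36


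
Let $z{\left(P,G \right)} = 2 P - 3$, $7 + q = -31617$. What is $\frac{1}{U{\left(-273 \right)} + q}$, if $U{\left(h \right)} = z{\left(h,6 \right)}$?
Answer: $- \frac{1}{32173} \approx -3.1082 \cdot 10^{-5}$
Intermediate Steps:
$q = -31624$ ($q = -7 - 31617 = -31624$)
$z{\left(P,G \right)} = -3 + 2 P$
$U{\left(h \right)} = -3 + 2 h$
$\frac{1}{U{\left(-273 \right)} + q} = \frac{1}{\left(-3 + 2 \left(-273\right)\right) - 31624} = \frac{1}{\left(-3 - 546\right) - 31624} = \frac{1}{-549 - 31624} = \frac{1}{-32173} = - \frac{1}{32173}$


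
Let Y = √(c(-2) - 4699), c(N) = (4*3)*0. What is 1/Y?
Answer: -I*√4699/4699 ≈ -0.014588*I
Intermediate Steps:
c(N) = 0 (c(N) = 12*0 = 0)
Y = I*√4699 (Y = √(0 - 4699) = √(-4699) = I*√4699 ≈ 68.549*I)
1/Y = 1/(I*√4699) = -I*√4699/4699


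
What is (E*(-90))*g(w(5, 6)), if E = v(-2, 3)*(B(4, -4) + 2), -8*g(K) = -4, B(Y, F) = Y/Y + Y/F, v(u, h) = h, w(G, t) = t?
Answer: -270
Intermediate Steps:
B(Y, F) = 1 + Y/F
g(K) = ½ (g(K) = -⅛*(-4) = ½)
E = 6 (E = 3*((-4 + 4)/(-4) + 2) = 3*(-¼*0 + 2) = 3*(0 + 2) = 3*2 = 6)
(E*(-90))*g(w(5, 6)) = (6*(-90))*(½) = -540*½ = -270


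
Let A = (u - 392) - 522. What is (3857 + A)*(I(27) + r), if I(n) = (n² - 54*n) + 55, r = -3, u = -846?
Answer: -1419669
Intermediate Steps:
I(n) = 55 + n² - 54*n
A = -1760 (A = (-846 - 392) - 522 = -1238 - 522 = -1760)
(3857 + A)*(I(27) + r) = (3857 - 1760)*((55 + 27² - 54*27) - 3) = 2097*((55 + 729 - 1458) - 3) = 2097*(-674 - 3) = 2097*(-677) = -1419669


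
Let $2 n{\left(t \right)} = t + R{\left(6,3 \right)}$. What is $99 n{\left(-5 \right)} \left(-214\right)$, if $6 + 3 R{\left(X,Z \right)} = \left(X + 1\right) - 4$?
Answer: $63558$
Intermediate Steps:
$R{\left(X,Z \right)} = -3 + \frac{X}{3}$ ($R{\left(X,Z \right)} = -2 + \frac{\left(X + 1\right) - 4}{3} = -2 + \frac{\left(1 + X\right) - 4}{3} = -2 + \frac{-3 + X}{3} = -2 + \left(-1 + \frac{X}{3}\right) = -3 + \frac{X}{3}$)
$n{\left(t \right)} = - \frac{1}{2} + \frac{t}{2}$ ($n{\left(t \right)} = \frac{t + \left(-3 + \frac{1}{3} \cdot 6\right)}{2} = \frac{t + \left(-3 + 2\right)}{2} = \frac{t - 1}{2} = \frac{-1 + t}{2} = - \frac{1}{2} + \frac{t}{2}$)
$99 n{\left(-5 \right)} \left(-214\right) = 99 \left(- \frac{1}{2} + \frac{1}{2} \left(-5\right)\right) \left(-214\right) = 99 \left(- \frac{1}{2} - \frac{5}{2}\right) \left(-214\right) = 99 \left(-3\right) \left(-214\right) = \left(-297\right) \left(-214\right) = 63558$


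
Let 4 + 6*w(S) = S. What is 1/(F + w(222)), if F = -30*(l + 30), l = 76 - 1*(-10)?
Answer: -3/10331 ≈ -0.00029039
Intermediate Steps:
l = 86 (l = 76 + 10 = 86)
w(S) = -⅔ + S/6
F = -3480 (F = -30*(86 + 30) = -30*116 = -3480)
1/(F + w(222)) = 1/(-3480 + (-⅔ + (⅙)*222)) = 1/(-3480 + (-⅔ + 37)) = 1/(-3480 + 109/3) = 1/(-10331/3) = -3/10331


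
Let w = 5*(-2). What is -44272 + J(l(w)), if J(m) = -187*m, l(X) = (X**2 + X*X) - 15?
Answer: -78867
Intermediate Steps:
w = -10
l(X) = -15 + 2*X**2 (l(X) = (X**2 + X**2) - 15 = 2*X**2 - 15 = -15 + 2*X**2)
-44272 + J(l(w)) = -44272 - 187*(-15 + 2*(-10)**2) = -44272 - 187*(-15 + 2*100) = -44272 - 187*(-15 + 200) = -44272 - 187*185 = -44272 - 34595 = -78867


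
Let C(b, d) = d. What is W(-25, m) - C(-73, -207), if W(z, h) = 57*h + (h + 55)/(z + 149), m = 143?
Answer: 518295/62 ≈ 8359.6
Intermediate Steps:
W(z, h) = 57*h + (55 + h)/(149 + z)
W(-25, m) - C(-73, -207) = (55 + 8494*143 + 57*143*(-25))/(149 - 25) - 1*(-207) = (55 + 1214642 - 203775)/124 + 207 = (1/124)*1010922 + 207 = 505461/62 + 207 = 518295/62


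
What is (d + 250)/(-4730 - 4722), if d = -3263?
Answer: 3013/9452 ≈ 0.31877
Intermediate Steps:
(d + 250)/(-4730 - 4722) = (-3263 + 250)/(-4730 - 4722) = -3013/(-9452) = -3013*(-1/9452) = 3013/9452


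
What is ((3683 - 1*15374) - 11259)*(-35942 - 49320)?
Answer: 1956762900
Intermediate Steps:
((3683 - 1*15374) - 11259)*(-35942 - 49320) = ((3683 - 15374) - 11259)*(-85262) = (-11691 - 11259)*(-85262) = -22950*(-85262) = 1956762900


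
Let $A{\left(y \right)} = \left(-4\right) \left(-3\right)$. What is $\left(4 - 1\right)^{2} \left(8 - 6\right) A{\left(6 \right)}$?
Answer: $216$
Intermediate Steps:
$A{\left(y \right)} = 12$
$\left(4 - 1\right)^{2} \left(8 - 6\right) A{\left(6 \right)} = \left(4 - 1\right)^{2} \left(8 - 6\right) 12 = 3^{2} \left(8 - 6\right) 12 = 9 \cdot 2 \cdot 12 = 18 \cdot 12 = 216$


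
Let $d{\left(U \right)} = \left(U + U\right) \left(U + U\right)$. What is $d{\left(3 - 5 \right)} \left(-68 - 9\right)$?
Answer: $-1232$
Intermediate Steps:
$d{\left(U \right)} = 4 U^{2}$ ($d{\left(U \right)} = 2 U 2 U = 4 U^{2}$)
$d{\left(3 - 5 \right)} \left(-68 - 9\right) = 4 \left(3 - 5\right)^{2} \left(-68 - 9\right) = 4 \left(-2\right)^{2} \left(-77\right) = 4 \cdot 4 \left(-77\right) = 16 \left(-77\right) = -1232$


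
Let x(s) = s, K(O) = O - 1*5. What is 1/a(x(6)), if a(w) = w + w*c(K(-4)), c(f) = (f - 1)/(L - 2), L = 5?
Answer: -1/14 ≈ -0.071429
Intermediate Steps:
K(O) = -5 + O (K(O) = O - 5 = -5 + O)
c(f) = -1/3 + f/3 (c(f) = (f - 1)/(5 - 2) = (-1 + f)/3 = (-1 + f)*(1/3) = -1/3 + f/3)
a(w) = -7*w/3 (a(w) = w + w*(-1/3 + (-5 - 4)/3) = w + w*(-1/3 + (1/3)*(-9)) = w + w*(-1/3 - 3) = w + w*(-10/3) = w - 10*w/3 = -7*w/3)
1/a(x(6)) = 1/(-7/3*6) = 1/(-14) = -1/14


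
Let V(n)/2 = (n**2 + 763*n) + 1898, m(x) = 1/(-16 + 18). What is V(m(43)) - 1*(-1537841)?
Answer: 3084801/2 ≈ 1.5424e+6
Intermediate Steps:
m(x) = 1/2
V(n) = 3796 + 2*n**2 + 1526*n (V(n) = 2*((n**2 + 763*n) + 1898) = 2*(1898 + n**2 + 763*n) = 3796 + 2*n**2 + 1526*n)
V(m(43)) - 1*(-1537841) = (3796 + 2*(1/2)**2 + 1526*(1/2)) - 1*(-1537841) = (3796 + 2*(1/4) + 763) + 1537841 = (3796 + 1/2 + 763) + 1537841 = 9119/2 + 1537841 = 3084801/2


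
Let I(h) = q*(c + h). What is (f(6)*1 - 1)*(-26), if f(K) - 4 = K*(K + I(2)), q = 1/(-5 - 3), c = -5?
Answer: -2145/2 ≈ -1072.5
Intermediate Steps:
q = -1/8 (q = 1/(-8) = -1/8 ≈ -0.12500)
I(h) = 5/8 - h/8 (I(h) = -(-5 + h)/8 = 5/8 - h/8)
f(K) = 4 + K*(3/8 + K) (f(K) = 4 + K*(K + (5/8 - 1/8*2)) = 4 + K*(K + (5/8 - 1/4)) = 4 + K*(K + 3/8) = 4 + K*(3/8 + K))
(f(6)*1 - 1)*(-26) = ((4 + 6**2 + (3/8)*6)*1 - 1)*(-26) = ((4 + 36 + 9/4)*1 - 1)*(-26) = ((169/4)*1 - 1)*(-26) = (169/4 - 1)*(-26) = (165/4)*(-26) = -2145/2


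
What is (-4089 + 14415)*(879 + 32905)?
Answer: 348853584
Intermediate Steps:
(-4089 + 14415)*(879 + 32905) = 10326*33784 = 348853584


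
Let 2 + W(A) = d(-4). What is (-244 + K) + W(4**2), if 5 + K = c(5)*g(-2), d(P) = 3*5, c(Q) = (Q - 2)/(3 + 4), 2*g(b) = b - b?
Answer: -236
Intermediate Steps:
g(b) = 0 (g(b) = (b - b)/2 = (1/2)*0 = 0)
c(Q) = -2/7 + Q/7 (c(Q) = (-2 + Q)/7 = (-2 + Q)*(1/7) = -2/7 + Q/7)
d(P) = 15
K = -5 (K = -5 + (-2/7 + (1/7)*5)*0 = -5 + (-2/7 + 5/7)*0 = -5 + (3/7)*0 = -5 + 0 = -5)
W(A) = 13 (W(A) = -2 + 15 = 13)
(-244 + K) + W(4**2) = (-244 - 5) + 13 = -249 + 13 = -236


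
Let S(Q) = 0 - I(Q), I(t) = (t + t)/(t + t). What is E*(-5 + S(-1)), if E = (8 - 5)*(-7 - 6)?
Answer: 234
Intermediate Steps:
I(t) = 1 (I(t) = (2*t)/((2*t)) = (2*t)*(1/(2*t)) = 1)
E = -39 (E = 3*(-13) = -39)
S(Q) = -1 (S(Q) = 0 - 1*1 = 0 - 1 = -1)
E*(-5 + S(-1)) = -39*(-5 - 1) = -39*(-6) = 234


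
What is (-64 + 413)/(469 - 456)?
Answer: 349/13 ≈ 26.846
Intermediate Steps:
(-64 + 413)/(469 - 456) = 349/13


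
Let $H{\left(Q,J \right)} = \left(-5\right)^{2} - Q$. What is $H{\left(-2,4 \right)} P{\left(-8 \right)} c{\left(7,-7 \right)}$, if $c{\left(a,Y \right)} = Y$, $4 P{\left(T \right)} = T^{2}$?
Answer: $-3024$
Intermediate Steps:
$P{\left(T \right)} = \frac{T^{2}}{4}$
$H{\left(Q,J \right)} = 25 - Q$
$H{\left(-2,4 \right)} P{\left(-8 \right)} c{\left(7,-7 \right)} = \left(25 - -2\right) \frac{\left(-8\right)^{2}}{4} \left(-7\right) = \left(25 + 2\right) \frac{1}{4} \cdot 64 \left(-7\right) = 27 \cdot 16 \left(-7\right) = 432 \left(-7\right) = -3024$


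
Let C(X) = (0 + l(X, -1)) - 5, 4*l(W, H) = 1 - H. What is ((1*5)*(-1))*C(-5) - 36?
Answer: -27/2 ≈ -13.500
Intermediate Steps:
l(W, H) = ¼ - H/4 (l(W, H) = (1 - H)/4 = ¼ - H/4)
C(X) = -9/2 (C(X) = (0 + (¼ - ¼*(-1))) - 5 = (0 + (¼ + ¼)) - 5 = (0 + ½) - 5 = ½ - 5 = -9/2)
((1*5)*(-1))*C(-5) - 36 = ((1*5)*(-1))*(-9/2) - 36 = (5*(-1))*(-9/2) - 36 = -5*(-9/2) - 36 = 45/2 - 36 = -27/2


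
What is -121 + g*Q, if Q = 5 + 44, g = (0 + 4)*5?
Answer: 859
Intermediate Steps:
g = 20 (g = 4*5 = 20)
Q = 49
-121 + g*Q = -121 + 20*49 = -121 + 980 = 859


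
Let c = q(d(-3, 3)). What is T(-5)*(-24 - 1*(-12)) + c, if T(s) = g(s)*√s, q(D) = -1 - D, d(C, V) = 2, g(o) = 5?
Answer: -3 - 60*I*√5 ≈ -3.0 - 134.16*I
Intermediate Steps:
T(s) = 5*√s
c = -3 (c = -1 - 1*2 = -1 - 2 = -3)
T(-5)*(-24 - 1*(-12)) + c = (5*√(-5))*(-24 - 1*(-12)) - 3 = (5*(I*√5))*(-24 + 12) - 3 = (5*I*√5)*(-12) - 3 = -60*I*√5 - 3 = -3 - 60*I*√5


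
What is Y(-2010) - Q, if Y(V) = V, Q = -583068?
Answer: 581058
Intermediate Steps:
Y(-2010) - Q = -2010 - 1*(-583068) = -2010 + 583068 = 581058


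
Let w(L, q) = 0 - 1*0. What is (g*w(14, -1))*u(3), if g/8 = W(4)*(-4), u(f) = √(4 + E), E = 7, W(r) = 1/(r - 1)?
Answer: 0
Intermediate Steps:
W(r) = 1/(-1 + r)
w(L, q) = 0 (w(L, q) = 0 + 0 = 0)
u(f) = √11 (u(f) = √(4 + 7) = √11)
g = -32/3 (g = 8*(-4/(-1 + 4)) = 8*(-4/3) = -32/3 ≈ -10.667)
(g*w(14, -1))*u(3) = (-32/3*0)*√11 = 0*√11 = 0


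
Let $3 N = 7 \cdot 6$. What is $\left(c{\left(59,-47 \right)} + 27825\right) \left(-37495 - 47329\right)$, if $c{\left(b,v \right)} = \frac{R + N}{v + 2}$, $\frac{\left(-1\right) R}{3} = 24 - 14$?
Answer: $- \frac{106211608184}{45} \approx -2.3603 \cdot 10^{9}$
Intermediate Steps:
$R = -30$ ($R = - 3 \left(24 - 14\right) = \left(-3\right) 10 = -30$)
$N = 14$ ($N = \frac{7 \cdot 6}{3} = \frac{1}{3} \cdot 42 = 14$)
$c{\left(b,v \right)} = - \frac{16}{2 + v}$ ($c{\left(b,v \right)} = \frac{-30 + 14}{v + 2} = - \frac{16}{2 + v}$)
$\left(c{\left(59,-47 \right)} + 27825\right) \left(-37495 - 47329\right) = \left(- \frac{16}{2 - 47} + 27825\right) \left(-37495 - 47329\right) = \left(- \frac{16}{-45} + 27825\right) \left(-84824\right) = \left(\left(-16\right) \left(- \frac{1}{45}\right) + 27825\right) \left(-84824\right) = \left(\frac{16}{45} + 27825\right) \left(-84824\right) = \frac{1252141}{45} \left(-84824\right) = - \frac{106211608184}{45}$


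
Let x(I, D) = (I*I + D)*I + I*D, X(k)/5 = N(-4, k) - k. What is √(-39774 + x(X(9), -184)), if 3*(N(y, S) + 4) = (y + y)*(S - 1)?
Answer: I*√407877279/9 ≈ 2244.0*I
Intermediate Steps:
N(y, S) = -4 + 2*y*(-1 + S)/3 (N(y, S) = -4 + ((y + y)*(S - 1))/3 = -4 + ((2*y)*(-1 + S))/3 = -4 + (2*y*(-1 + S))/3 = -4 + 2*y*(-1 + S)/3)
X(k) = -20/3 - 55*k/3 (X(k) = 5*((-4 - ⅔*(-4) + (⅔)*k*(-4)) - k) = 5*((-4 + 8/3 - 8*k/3) - k) = 5*((-4/3 - 8*k/3) - k) = 5*(-4/3 - 11*k/3) = -20/3 - 55*k/3)
x(I, D) = D*I + I*(D + I²) (x(I, D) = (I² + D)*I + D*I = (D + I²)*I + D*I = I*(D + I²) + D*I = D*I + I*(D + I²))
√(-39774 + x(X(9), -184)) = √(-39774 + (-20/3 - 55/3*9)*((-20/3 - 55/3*9)² + 2*(-184))) = √(-39774 + (-20/3 - 165)*((-20/3 - 165)² - 368)) = √(-39774 - 515*((-515/3)² - 368)/3) = √(-39774 - 515*(265225/9 - 368)/3) = √(-39774 - 515/3*261913/9) = √(-39774 - 134885195/27) = √(-135959093/27) = I*√407877279/9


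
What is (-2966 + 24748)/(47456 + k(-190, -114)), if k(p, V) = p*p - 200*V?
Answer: 10891/53178 ≈ 0.20480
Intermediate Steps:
k(p, V) = p² - 200*V
(-2966 + 24748)/(47456 + k(-190, -114)) = (-2966 + 24748)/(47456 + ((-190)² - 200*(-114))) = 21782/(47456 + (36100 + 22800)) = 21782/(47456 + 58900) = 21782/106356 = 21782*(1/106356) = 10891/53178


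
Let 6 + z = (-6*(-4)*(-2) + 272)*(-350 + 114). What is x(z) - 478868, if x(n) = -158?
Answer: -479026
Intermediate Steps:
z = -52870 (z = -6 + (-6*(-4)*(-2) + 272)*(-350 + 114) = -6 + (24*(-2) + 272)*(-236) = -6 + (-48 + 272)*(-236) = -6 + 224*(-236) = -6 - 52864 = -52870)
x(z) - 478868 = -158 - 478868 = -479026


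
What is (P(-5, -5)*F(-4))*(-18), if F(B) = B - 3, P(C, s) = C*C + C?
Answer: 2520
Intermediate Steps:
P(C, s) = C + C² (P(C, s) = C² + C = C + C²)
F(B) = -3 + B
(P(-5, -5)*F(-4))*(-18) = ((-5*(1 - 5))*(-3 - 4))*(-18) = (-5*(-4)*(-7))*(-18) = (20*(-7))*(-18) = -140*(-18) = 2520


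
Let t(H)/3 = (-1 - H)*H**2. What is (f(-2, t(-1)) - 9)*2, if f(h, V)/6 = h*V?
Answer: -18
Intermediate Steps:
t(H) = 3*H**2*(-1 - H) (t(H) = 3*((-1 - H)*H**2) = 3*(H**2*(-1 - H)) = 3*H**2*(-1 - H))
f(h, V) = 6*V*h (f(h, V) = 6*(h*V) = 6*(V*h) = 6*V*h)
(f(-2, t(-1)) - 9)*2 = (6*(3*(-1)**2*(-1 - 1*(-1)))*(-2) - 9)*2 = (6*(3*1*(-1 + 1))*(-2) - 9)*2 = (6*(3*1*0)*(-2) - 9)*2 = (6*0*(-2) - 9)*2 = (0 - 9)*2 = -9*2 = -18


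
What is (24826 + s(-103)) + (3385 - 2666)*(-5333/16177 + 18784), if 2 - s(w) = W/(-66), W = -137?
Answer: 14446041636937/1067682 ≈ 1.3530e+7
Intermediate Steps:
s(w) = -5/66 (s(w) = 2 - (-137)/(-66) = 2 - (-137)*(-1)/66 = 2 - 1*137/66 = 2 - 137/66 = -5/66)
(24826 + s(-103)) + (3385 - 2666)*(-5333/16177 + 18784) = (24826 - 5/66) + (3385 - 2666)*(-5333/16177 + 18784) = 1638511/66 + 719*(-5333*1/16177 + 18784) = 1638511/66 + 719*(-5333/16177 + 18784) = 1638511/66 + 719*(303863435/16177) = 1638511/66 + 218477809765/16177 = 14446041636937/1067682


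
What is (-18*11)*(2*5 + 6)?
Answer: -3168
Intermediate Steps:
(-18*11)*(2*5 + 6) = -198*(10 + 6) = -198*16 = -3168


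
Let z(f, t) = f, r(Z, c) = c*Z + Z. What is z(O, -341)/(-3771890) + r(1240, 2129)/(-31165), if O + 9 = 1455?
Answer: -996236093259/11755095185 ≈ -84.749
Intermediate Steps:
O = 1446 (O = -9 + 1455 = 1446)
r(Z, c) = Z + Z*c (r(Z, c) = Z*c + Z = Z + Z*c)
z(O, -341)/(-3771890) + r(1240, 2129)/(-31165) = 1446/(-3771890) + (1240*(1 + 2129))/(-31165) = 1446*(-1/3771890) + (1240*2130)*(-1/31165) = -723/1885945 + 2641200*(-1/31165) = -723/1885945 - 528240/6233 = -996236093259/11755095185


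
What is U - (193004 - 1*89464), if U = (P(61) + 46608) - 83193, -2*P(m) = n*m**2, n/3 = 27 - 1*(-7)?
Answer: -329896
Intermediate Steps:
n = 102 (n = 3*(27 - 1*(-7)) = 3*(27 + 7) = 3*34 = 102)
P(m) = -51*m**2
U = -226356 (U = (-51*61**2 + 46608) - 83193 = (-51*3721 + 46608) - 83193 = (-189771 + 46608) - 83193 = -143163 - 83193 = -226356)
U - (193004 - 1*89464) = -226356 - (193004 - 1*89464) = -226356 - (193004 - 89464) = -226356 - 1*103540 = -226356 - 103540 = -329896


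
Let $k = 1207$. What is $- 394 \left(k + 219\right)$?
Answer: $-561844$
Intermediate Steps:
$- 394 \left(k + 219\right) = - 394 \left(1207 + 219\right) = \left(-394\right) 1426 = -561844$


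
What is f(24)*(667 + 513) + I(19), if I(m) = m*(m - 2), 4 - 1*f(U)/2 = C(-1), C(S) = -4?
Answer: 19203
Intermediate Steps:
f(U) = 16 (f(U) = 8 - 2*(-4) = 8 + 8 = 16)
I(m) = m*(-2 + m)
f(24)*(667 + 513) + I(19) = 16*(667 + 513) + 19*(-2 + 19) = 16*1180 + 19*17 = 18880 + 323 = 19203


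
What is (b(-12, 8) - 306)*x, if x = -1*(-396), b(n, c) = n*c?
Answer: -159192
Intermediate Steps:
b(n, c) = c*n
x = 396
(b(-12, 8) - 306)*x = (8*(-12) - 306)*396 = (-96 - 306)*396 = -402*396 = -159192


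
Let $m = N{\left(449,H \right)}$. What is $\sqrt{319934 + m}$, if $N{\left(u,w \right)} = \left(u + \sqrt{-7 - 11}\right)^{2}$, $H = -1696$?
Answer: $\sqrt{521517 + 2694 i \sqrt{2}} \approx 722.17 + 2.638 i$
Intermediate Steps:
$N{\left(u,w \right)} = \left(u + 3 i \sqrt{2}\right)^{2}$ ($N{\left(u,w \right)} = \left(u + \sqrt{-18}\right)^{2} = \left(u + 3 i \sqrt{2}\right)^{2}$)
$m = \left(449 + 3 i \sqrt{2}\right)^{2} \approx 2.0158 \cdot 10^{5} + 3810.0 i$
$\sqrt{319934 + m} = \sqrt{319934 + \left(201583 + 2694 i \sqrt{2}\right)} = \sqrt{521517 + 2694 i \sqrt{2}}$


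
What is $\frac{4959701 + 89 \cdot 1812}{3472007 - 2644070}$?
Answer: $\frac{5120969}{827937} \approx 6.1852$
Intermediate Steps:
$\frac{4959701 + 89 \cdot 1812}{3472007 - 2644070} = \frac{4959701 + 161268}{827937} = 5120969 \cdot \frac{1}{827937} = \frac{5120969}{827937}$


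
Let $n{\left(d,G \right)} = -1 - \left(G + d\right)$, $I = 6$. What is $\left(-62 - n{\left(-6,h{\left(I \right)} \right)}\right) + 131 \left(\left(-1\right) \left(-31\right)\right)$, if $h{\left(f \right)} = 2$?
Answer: $3996$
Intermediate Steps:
$n{\left(d,G \right)} = -1 - G - d$ ($n{\left(d,G \right)} = -1 - \left(G + d\right) = -1 - G - d$)
$\left(-62 - n{\left(-6,h{\left(I \right)} \right)}\right) + 131 \left(\left(-1\right) \left(-31\right)\right) = \left(-62 - \left(-1 - 2 - -6\right)\right) + 131 \left(\left(-1\right) \left(-31\right)\right) = \left(-62 - \left(-1 - 2 + 6\right)\right) + 131 \cdot 31 = \left(-62 - 3\right) + 4061 = -65 + 4061 = 3996$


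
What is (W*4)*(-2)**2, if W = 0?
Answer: 0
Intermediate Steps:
(W*4)*(-2)**2 = (0*4)*(-2)**2 = 0*4 = 0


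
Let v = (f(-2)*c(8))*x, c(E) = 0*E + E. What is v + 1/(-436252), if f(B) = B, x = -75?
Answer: 523502399/436252 ≈ 1200.0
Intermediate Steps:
c(E) = E (c(E) = 0 + E = E)
v = 1200 (v = -2*8*(-75) = -16*(-75) = 1200)
v + 1/(-436252) = 1200 + 1/(-436252) = 1200 - 1/436252 = 523502399/436252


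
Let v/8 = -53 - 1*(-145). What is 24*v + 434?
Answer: 18098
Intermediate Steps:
v = 736 (v = 8*(-53 - 1*(-145)) = 8*(-53 + 145) = 8*92 = 736)
24*v + 434 = 24*736 + 434 = 17664 + 434 = 18098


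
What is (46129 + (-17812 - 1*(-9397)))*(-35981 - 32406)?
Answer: -2579147318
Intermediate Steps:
(46129 + (-17812 - 1*(-9397)))*(-35981 - 32406) = (46129 + (-17812 + 9397))*(-68387) = (46129 - 8415)*(-68387) = 37714*(-68387) = -2579147318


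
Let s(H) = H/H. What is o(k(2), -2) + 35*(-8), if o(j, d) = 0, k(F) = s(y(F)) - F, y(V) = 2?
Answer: -280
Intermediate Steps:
s(H) = 1
k(F) = 1 - F
o(k(2), -2) + 35*(-8) = 0 + 35*(-8) = 0 - 280 = -280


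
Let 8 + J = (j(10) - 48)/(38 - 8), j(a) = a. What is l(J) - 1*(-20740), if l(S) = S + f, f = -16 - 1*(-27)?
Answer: 311126/15 ≈ 20742.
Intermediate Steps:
f = 11 (f = -16 + 27 = 11)
J = -139/15 (J = -8 + (10 - 48)/(38 - 8) = -8 - 38/30 = -8 - 38*1/30 = -8 - 19/15 = -139/15 ≈ -9.2667)
l(S) = 11 + S (l(S) = S + 11 = 11 + S)
l(J) - 1*(-20740) = (11 - 139/15) - 1*(-20740) = 26/15 + 20740 = 311126/15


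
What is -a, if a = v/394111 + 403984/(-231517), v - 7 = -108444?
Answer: 184319547153/91243396387 ≈ 2.0201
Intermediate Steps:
v = -108437 (v = 7 - 108444 = -108437)
a = -184319547153/91243396387 (a = -108437/394111 + 403984/(-231517) = -108437*1/394111 + 403984*(-1/231517) = -108437/394111 - 403984/231517 = -184319547153/91243396387 ≈ -2.0201)
-a = -1*(-184319547153/91243396387) = 184319547153/91243396387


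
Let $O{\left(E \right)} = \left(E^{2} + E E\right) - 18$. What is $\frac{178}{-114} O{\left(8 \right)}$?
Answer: $- \frac{9790}{57} \approx -171.75$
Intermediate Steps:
$O{\left(E \right)} = -18 + 2 E^{2}$ ($O{\left(E \right)} = \left(E^{2} + E^{2}\right) - 18 = 2 E^{2} - 18 = -18 + 2 E^{2}$)
$\frac{178}{-114} O{\left(8 \right)} = \frac{178}{-114} \left(-18 + 2 \cdot 8^{2}\right) = 178 \left(- \frac{1}{114}\right) \left(-18 + 2 \cdot 64\right) = - \frac{89 \left(-18 + 128\right)}{57} = \left(- \frac{89}{57}\right) 110 = - \frac{9790}{57}$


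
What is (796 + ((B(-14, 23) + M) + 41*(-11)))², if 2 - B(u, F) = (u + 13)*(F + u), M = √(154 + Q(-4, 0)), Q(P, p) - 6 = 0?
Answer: 126896 + 2848*√10 ≈ 1.3590e+5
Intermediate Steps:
Q(P, p) = 6 (Q(P, p) = 6 + 0 = 6)
M = 4*√10 (M = √(154 + 6) = √160 = 4*√10 ≈ 12.649)
B(u, F) = 2 - (13 + u)*(F + u) (B(u, F) = 2 - (u + 13)*(F + u) = 2 - (13 + u)*(F + u))
(796 + ((B(-14, 23) + M) + 41*(-11)))² = (796 + (((2 - 1*(-14)² - 13*23 - 13*(-14) - 1*23*(-14)) + 4*√10) + 41*(-11)))² = (796 + (((2 - 1*196 - 299 + 182 + 322) + 4*√10) - 451))² = (796 + (((2 - 196 - 299 + 182 + 322) + 4*√10) - 451))² = (796 + ((11 + 4*√10) - 451))² = (796 + (-440 + 4*√10))² = (356 + 4*√10)²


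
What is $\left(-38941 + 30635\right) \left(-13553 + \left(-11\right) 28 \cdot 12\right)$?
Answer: $143270194$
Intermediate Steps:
$\left(-38941 + 30635\right) \left(-13553 + \left(-11\right) 28 \cdot 12\right) = - 8306 \left(-13553 - 3696\right) = \left(-8306\right) \left(-17249\right) = 143270194$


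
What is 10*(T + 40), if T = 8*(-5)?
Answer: 0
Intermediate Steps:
T = -40
10*(T + 40) = 10*(-40 + 40) = 10*0 = 0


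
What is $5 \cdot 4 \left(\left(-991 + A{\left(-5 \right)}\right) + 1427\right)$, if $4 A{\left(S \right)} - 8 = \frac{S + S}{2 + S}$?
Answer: $\frac{26330}{3} \approx 8776.7$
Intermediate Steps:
$A{\left(S \right)} = 2 + \frac{S}{2 \left(2 + S\right)}$ ($A{\left(S \right)} = 2 + \frac{\left(S + S\right) \frac{1}{2 + S}}{4} = 2 + \frac{2 S \frac{1}{2 + S}}{4} = 2 + \frac{S}{2 \left(2 + S\right)}$)
$5 \cdot 4 \left(\left(-991 + A{\left(-5 \right)}\right) + 1427\right) = 5 \cdot 4 \left(\left(-991 + \frac{8 + 5 \left(-5\right)}{2 \left(2 - 5\right)}\right) + 1427\right) = 20 \left(\left(-991 + \frac{8 - 25}{2 \left(-3\right)}\right) + 1427\right) = 20 \left(\left(-991 + \frac{1}{2} \left(- \frac{1}{3}\right) \left(-17\right)\right) + 1427\right) = 20 \left(\left(-991 + \frac{17}{6}\right) + 1427\right) = 20 \left(- \frac{5929}{6} + 1427\right) = 20 \cdot \frac{2633}{6} = \frac{26330}{3}$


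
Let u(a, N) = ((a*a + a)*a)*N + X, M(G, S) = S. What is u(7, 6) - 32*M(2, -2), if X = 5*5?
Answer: 2441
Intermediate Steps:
X = 25
u(a, N) = 25 + N*a*(a + a²) (u(a, N) = ((a*a + a)*a)*N + 25 = ((a² + a)*a)*N + 25 = ((a + a²)*a)*N + 25 = (a*(a + a²))*N + 25 = N*a*(a + a²) + 25 = 25 + N*a*(a + a²))
u(7, 6) - 32*M(2, -2) = (25 + 6*7² + 6*7³) - 32*(-2) = (25 + 6*49 + 6*343) + 64 = (25 + 294 + 2058) + 64 = 2377 + 64 = 2441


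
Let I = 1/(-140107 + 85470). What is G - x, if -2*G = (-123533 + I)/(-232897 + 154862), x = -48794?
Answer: 208034640469969/4263598295 ≈ 48793.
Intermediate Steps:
I = -1/54637 (I = 1/(-54637) = -1/54637 ≈ -1.8303e-5)
G = -3374736261/4263598295 (G = -(-123533 - 1/54637)/(2*(-232897 + 154862)) = -(-3374736261)/(54637*(-78035)) = -(-3374736261)*(-1)/(54637*78035) = -½*6749472522/4263598295 = -3374736261/4263598295 ≈ -0.79152)
G - x = -3374736261/4263598295 - 1*(-48794) = -3374736261/4263598295 + 48794 = 208034640469969/4263598295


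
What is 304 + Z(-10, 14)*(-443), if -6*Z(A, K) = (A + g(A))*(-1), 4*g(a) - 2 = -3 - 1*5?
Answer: 13837/12 ≈ 1153.1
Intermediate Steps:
g(a) = -3/2 (g(a) = ½ + (-3 - 1*5)/4 = ½ + (-3 - 5)/4 = ½ + (¼)*(-8) = ½ - 2 = -3/2)
Z(A, K) = -¼ + A/6 (Z(A, K) = -(A - 3/2)*(-1)/6 = -(-3/2 + A)*(-1)/6 = -(3/2 - A)/6 = -¼ + A/6)
304 + Z(-10, 14)*(-443) = 304 + (-¼ + (⅙)*(-10))*(-443) = 304 + (-¼ - 5/3)*(-443) = 304 - 23/12*(-443) = 304 + 10189/12 = 13837/12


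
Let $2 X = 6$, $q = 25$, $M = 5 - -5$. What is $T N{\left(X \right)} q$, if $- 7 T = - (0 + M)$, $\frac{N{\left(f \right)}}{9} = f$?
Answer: $\frac{6750}{7} \approx 964.29$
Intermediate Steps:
$M = 10$ ($M = 5 + 5 = 10$)
$X = 3$ ($X = \frac{1}{2} \cdot 6 = 3$)
$N{\left(f \right)} = 9 f$
$T = \frac{10}{7}$ ($T = - \frac{\left(-1\right) \left(0 + 10\right)}{7} = - \frac{\left(-1\right) 10}{7} = \left(- \frac{1}{7}\right) \left(-10\right) = \frac{10}{7} \approx 1.4286$)
$T N{\left(X \right)} q = \frac{10 \cdot 9 \cdot 3}{7} \cdot 25 = \frac{10}{7} \cdot 27 \cdot 25 = \frac{270}{7} \cdot 25 = \frac{6750}{7}$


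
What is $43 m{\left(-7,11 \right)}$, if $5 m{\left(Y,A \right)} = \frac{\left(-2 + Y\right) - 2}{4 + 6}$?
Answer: $- \frac{473}{50} \approx -9.46$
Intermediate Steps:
$m{\left(Y,A \right)} = - \frac{2}{25} + \frac{Y}{50}$ ($m{\left(Y,A \right)} = \frac{\left(\left(-2 + Y\right) - 2\right) \frac{1}{4 + 6}}{5} = \frac{\left(-4 + Y\right) \frac{1}{10}}{5} = \frac{- \frac{2}{5} + \frac{Y}{10}}{5} = - \frac{2}{25} + \frac{Y}{50}$)
$43 m{\left(-7,11 \right)} = 43 \left(- \frac{2}{25} + \frac{1}{50} \left(-7\right)\right) = 43 \left(- \frac{2}{25} - \frac{7}{50}\right) = 43 \left(- \frac{11}{50}\right) = - \frac{473}{50}$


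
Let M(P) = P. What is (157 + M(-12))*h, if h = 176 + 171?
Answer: 50315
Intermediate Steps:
h = 347
(157 + M(-12))*h = (157 - 12)*347 = 145*347 = 50315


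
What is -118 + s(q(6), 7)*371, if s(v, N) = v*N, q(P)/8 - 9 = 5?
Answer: 290746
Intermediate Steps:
q(P) = 112 (q(P) = 72 + 8*5 = 72 + 40 = 112)
s(v, N) = N*v
-118 + s(q(6), 7)*371 = -118 + (7*112)*371 = -118 + 784*371 = -118 + 290864 = 290746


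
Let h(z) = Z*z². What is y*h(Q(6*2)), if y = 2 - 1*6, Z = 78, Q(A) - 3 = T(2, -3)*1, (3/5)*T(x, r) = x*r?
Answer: -15288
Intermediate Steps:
T(x, r) = 5*r*x/3 (T(x, r) = 5*(x*r)/3 = 5*(r*x)/3 = 5*r*x/3)
Q(A) = -7 (Q(A) = 3 + ((5/3)*(-3)*2)*1 = 3 - 10*1 = 3 - 10 = -7)
y = -4 (y = 2 - 6 = -4)
h(z) = 78*z²
y*h(Q(6*2)) = -312*(-7)² = -312*49 = -4*3822 = -15288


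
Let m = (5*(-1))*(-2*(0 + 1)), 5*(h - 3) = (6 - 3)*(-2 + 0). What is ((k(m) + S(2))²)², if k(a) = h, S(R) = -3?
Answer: 1296/625 ≈ 2.0736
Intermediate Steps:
h = 9/5 (h = 3 + ((6 - 3)*(-2 + 0))/5 = 3 + (3*(-2))/5 = 3 + (⅕)*(-6) = 3 - 6/5 = 9/5 ≈ 1.8000)
m = 10 (m = -(-10) = -5*(-2) = 10)
k(a) = 9/5
((k(m) + S(2))²)² = ((9/5 - 3)²)² = ((-6/5)²)² = (36/25)² = 1296/625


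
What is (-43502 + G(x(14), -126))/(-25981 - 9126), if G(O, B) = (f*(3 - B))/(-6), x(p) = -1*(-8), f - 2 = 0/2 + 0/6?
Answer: 43545/35107 ≈ 1.2404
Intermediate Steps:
f = 2 (f = 2 + (0/2 + 0/6) = 2 + (0*(1/2) + 0*(1/6)) = 2 + (0 + 0) = 2 + 0 = 2)
x(p) = 8
G(O, B) = -1 + B/3 (G(O, B) = (2*(3 - B))/(-6) = (6 - 2*B)*(-1/6) = -1 + B/3)
(-43502 + G(x(14), -126))/(-25981 - 9126) = (-43502 + (-1 + (1/3)*(-126)))/(-25981 - 9126) = (-43502 + (-1 - 42))/(-35107) = (-43502 - 43)*(-1/35107) = -43545*(-1/35107) = 43545/35107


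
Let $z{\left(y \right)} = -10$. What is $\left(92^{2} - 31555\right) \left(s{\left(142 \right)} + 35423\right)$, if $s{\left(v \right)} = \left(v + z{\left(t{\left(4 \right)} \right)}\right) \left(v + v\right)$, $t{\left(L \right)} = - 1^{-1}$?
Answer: $-1683587901$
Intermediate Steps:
$t{\left(L \right)} = -1$ ($t{\left(L \right)} = \left(-1\right) 1 = -1$)
$s{\left(v \right)} = 2 v \left(-10 + v\right)$ ($s{\left(v \right)} = \left(v - 10\right) \left(v + v\right) = \left(-10 + v\right) 2 v = 2 v \left(-10 + v\right)$)
$\left(92^{2} - 31555\right) \left(s{\left(142 \right)} + 35423\right) = \left(92^{2} - 31555\right) \left(2 \cdot 142 \left(-10 + 142\right) + 35423\right) = \left(8464 - 31555\right) \left(2 \cdot 142 \cdot 132 + 35423\right) = - 23091 \left(37488 + 35423\right) = \left(-23091\right) 72911 = -1683587901$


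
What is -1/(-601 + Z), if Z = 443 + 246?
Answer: -1/88 ≈ -0.011364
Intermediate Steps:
Z = 689
-1/(-601 + Z) = -1/(-601 + 689) = -1/88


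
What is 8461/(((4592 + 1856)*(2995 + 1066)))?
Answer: 8461/26185328 ≈ 0.00032312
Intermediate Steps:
8461/(((4592 + 1856)*(2995 + 1066))) = 8461/((6448*4061)) = 8461/26185328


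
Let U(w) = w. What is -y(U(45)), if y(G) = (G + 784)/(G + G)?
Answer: -829/90 ≈ -9.2111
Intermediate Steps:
y(G) = (784 + G)/(2*G) (y(G) = (784 + G)/((2*G)) = (784 + G)*(1/(2*G)) = (784 + G)/(2*G))
-y(U(45)) = -(784 + 45)/(2*45) = -829/(2*45) = -1*829/90 = -829/90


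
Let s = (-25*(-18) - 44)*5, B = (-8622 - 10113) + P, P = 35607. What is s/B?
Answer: 1015/8436 ≈ 0.12032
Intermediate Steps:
B = 16872 (B = (-8622 - 10113) + 35607 = -18735 + 35607 = 16872)
s = 2030 (s = (450 - 44)*5 = 406*5 = 2030)
s/B = 2030/16872 = 2030*(1/16872) = 1015/8436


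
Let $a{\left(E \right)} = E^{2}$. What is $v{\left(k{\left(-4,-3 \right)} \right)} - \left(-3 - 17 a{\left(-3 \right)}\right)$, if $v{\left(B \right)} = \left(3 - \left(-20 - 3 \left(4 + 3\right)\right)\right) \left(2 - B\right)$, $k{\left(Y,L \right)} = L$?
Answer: $376$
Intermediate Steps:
$v{\left(B \right)} = 88 - 44 B$ ($v{\left(B \right)} = \left(3 + \left(3 \cdot 7 + 20\right)\right) \left(2 - B\right) = \left(3 + \left(21 + 20\right)\right) \left(2 - B\right) = \left(3 + 41\right) \left(2 - B\right) = 44 \left(2 - B\right) = 88 - 44 B$)
$v{\left(k{\left(-4,-3 \right)} \right)} - \left(-3 - 17 a{\left(-3 \right)}\right) = \left(88 - -132\right) - \left(-3 - 17 \left(-3\right)^{2}\right) = \left(88 + 132\right) - \left(-3 - 153\right) = 220 - \left(-3 - 153\right) = 220 - -156 = 220 + 156 = 376$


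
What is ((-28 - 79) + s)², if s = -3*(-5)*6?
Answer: 289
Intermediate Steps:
s = 90 (s = 15*6 = 90)
((-28 - 79) + s)² = ((-28 - 79) + 90)² = (-107 + 90)² = (-17)² = 289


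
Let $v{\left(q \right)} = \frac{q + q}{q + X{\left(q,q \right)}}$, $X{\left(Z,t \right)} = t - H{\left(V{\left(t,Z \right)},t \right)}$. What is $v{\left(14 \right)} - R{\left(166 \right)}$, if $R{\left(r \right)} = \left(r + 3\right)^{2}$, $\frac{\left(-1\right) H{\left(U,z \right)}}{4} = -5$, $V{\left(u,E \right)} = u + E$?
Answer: $- \frac{57115}{2} \approx -28558.0$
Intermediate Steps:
$V{\left(u,E \right)} = E + u$
$H{\left(U,z \right)} = 20$ ($H{\left(U,z \right)} = \left(-4\right) \left(-5\right) = 20$)
$X{\left(Z,t \right)} = -20 + t$ ($X{\left(Z,t \right)} = t - 20 = -20 + t$)
$R{\left(r \right)} = \left(3 + r\right)^{2}$
$v{\left(q \right)} = \frac{2 q}{-20 + 2 q}$ ($v{\left(q \right)} = \frac{q + q}{q + \left(-20 + q\right)} = \frac{2 q}{-20 + 2 q}$)
$v{\left(14 \right)} - R{\left(166 \right)} = \frac{14}{-10 + 14} - \left(3 + 166\right)^{2} = \frac{14}{4} - 169^{2} = 14 \cdot \frac{1}{4} - 28561 = \frac{7}{2} - 28561 = - \frac{57115}{2}$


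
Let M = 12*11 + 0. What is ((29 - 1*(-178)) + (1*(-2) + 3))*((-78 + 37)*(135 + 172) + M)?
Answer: -2590640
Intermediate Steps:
M = 132 (M = 132 + 0 = 132)
((29 - 1*(-178)) + (1*(-2) + 3))*((-78 + 37)*(135 + 172) + M) = ((29 - 1*(-178)) + (1*(-2) + 3))*((-78 + 37)*(135 + 172) + 132) = ((29 + 178) + (-2 + 3))*(-41*307 + 132) = (207 + 1)*(-12587 + 132) = 208*(-12455) = -2590640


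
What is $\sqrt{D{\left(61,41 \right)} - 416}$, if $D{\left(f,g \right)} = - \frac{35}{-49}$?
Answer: $\frac{3 i \sqrt{2261}}{7} \approx 20.379 i$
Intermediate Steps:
$D{\left(f,g \right)} = \frac{5}{7}$ ($D{\left(f,g \right)} = \left(-35\right) \left(- \frac{1}{49}\right) = \frac{5}{7}$)
$\sqrt{D{\left(61,41 \right)} - 416} = \sqrt{\frac{5}{7} - 416} = \sqrt{- \frac{2907}{7}} = \frac{3 i \sqrt{2261}}{7}$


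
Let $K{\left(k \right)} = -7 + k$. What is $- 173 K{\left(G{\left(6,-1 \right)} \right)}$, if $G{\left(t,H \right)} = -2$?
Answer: $1557$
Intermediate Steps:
$- 173 K{\left(G{\left(6,-1 \right)} \right)} = - 173 \left(-7 - 2\right) = \left(-173\right) \left(-9\right) = 1557$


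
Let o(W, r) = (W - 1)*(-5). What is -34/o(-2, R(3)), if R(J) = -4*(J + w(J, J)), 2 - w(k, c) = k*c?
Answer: -34/15 ≈ -2.2667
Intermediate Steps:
w(k, c) = 2 - c*k (w(k, c) = 2 - k*c = 2 - c*k)
R(J) = -8 - 4*J + 4*J² (R(J) = -4*(J + (2 - J*J)) = -4*(J + (2 - J²)) = -4*(2 + J - J²) = -8 - 4*J + 4*J²)
o(W, r) = 5 - 5*W (o(W, r) = (-1 + W)*(-5) = 5 - 5*W)
-34/o(-2, R(3)) = -34/(5 - 5*(-2)) = -34/(5 + 10) = -34/15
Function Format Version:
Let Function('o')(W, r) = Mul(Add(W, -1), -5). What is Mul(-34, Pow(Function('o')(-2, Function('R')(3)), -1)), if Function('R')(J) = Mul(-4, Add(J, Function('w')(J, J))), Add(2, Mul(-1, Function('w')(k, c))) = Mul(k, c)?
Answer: Rational(-34, 15) ≈ -2.2667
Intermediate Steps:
Function('w')(k, c) = Add(2, Mul(-1, c, k)) (Function('w')(k, c) = Add(2, Mul(-1, Mul(k, c))) = Add(2, Mul(-1, Mul(c, k))) = Add(2, Mul(-1, c, k)))
Function('R')(J) = Add(-8, Mul(-4, J), Mul(4, Pow(J, 2))) (Function('R')(J) = Mul(-4, Add(J, Add(2, Mul(-1, J, J)))) = Mul(-4, Add(J, Add(2, Mul(-1, Pow(J, 2))))) = Mul(-4, Add(2, J, Mul(-1, Pow(J, 2)))) = Add(-8, Mul(-4, J), Mul(4, Pow(J, 2))))
Function('o')(W, r) = Add(5, Mul(-5, W)) (Function('o')(W, r) = Mul(Add(-1, W), -5) = Add(5, Mul(-5, W)))
Mul(-34, Pow(Function('o')(-2, Function('R')(3)), -1)) = Mul(-34, Pow(Add(5, Mul(-5, -2)), -1)) = Mul(-34, Pow(Add(5, 10), -1)) = Mul(-34, Pow(15, -1)) = Mul(-34, Rational(1, 15)) = Rational(-34, 15)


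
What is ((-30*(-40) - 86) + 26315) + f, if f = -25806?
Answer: 1623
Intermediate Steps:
((-30*(-40) - 86) + 26315) + f = ((-30*(-40) - 86) + 26315) - 25806 = ((1200 - 86) + 26315) - 25806 = (1114 + 26315) - 25806 = 27429 - 25806 = 1623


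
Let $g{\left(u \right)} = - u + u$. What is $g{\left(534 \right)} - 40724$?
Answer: $-40724$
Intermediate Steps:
$g{\left(u \right)} = 0$
$g{\left(534 \right)} - 40724 = 0 - 40724 = -40724$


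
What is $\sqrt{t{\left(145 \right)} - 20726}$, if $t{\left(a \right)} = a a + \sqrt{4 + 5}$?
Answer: $\sqrt{302} \approx 17.378$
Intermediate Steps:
$t{\left(a \right)} = 3 + a^{2}$ ($t{\left(a \right)} = a^{2} + \sqrt{9} = a^{2} + 3 = 3 + a^{2}$)
$\sqrt{t{\left(145 \right)} - 20726} = \sqrt{\left(3 + 145^{2}\right) - 20726} = \sqrt{\left(3 + 21025\right) - 20726} = \sqrt{21028 - 20726} = \sqrt{302}$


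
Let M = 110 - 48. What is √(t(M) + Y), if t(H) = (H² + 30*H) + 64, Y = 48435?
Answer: √54203 ≈ 232.82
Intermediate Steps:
M = 62
t(H) = 64 + H² + 30*H
√(t(M) + Y) = √((64 + 62² + 30*62) + 48435) = √((64 + 3844 + 1860) + 48435) = √(5768 + 48435) = √54203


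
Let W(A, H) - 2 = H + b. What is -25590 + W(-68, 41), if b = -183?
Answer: -25730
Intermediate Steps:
W(A, H) = -181 + H (W(A, H) = 2 + (H - 183) = 2 + (-183 + H) = -181 + H)
-25590 + W(-68, 41) = -25590 + (-181 + 41) = -25590 - 140 = -25730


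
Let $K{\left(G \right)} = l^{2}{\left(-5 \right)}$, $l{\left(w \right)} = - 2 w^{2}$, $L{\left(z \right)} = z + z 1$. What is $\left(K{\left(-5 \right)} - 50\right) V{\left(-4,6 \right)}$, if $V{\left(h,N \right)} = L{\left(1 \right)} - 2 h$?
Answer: $24500$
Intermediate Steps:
$L{\left(z \right)} = 2 z$ ($L{\left(z \right)} = z + z = 2 z$)
$V{\left(h,N \right)} = 2 - 2 h$ ($V{\left(h,N \right)} = 2 \cdot 1 - 2 h = 2 - 2 h$)
$K{\left(G \right)} = 2500$ ($K{\left(G \right)} = \left(- 2 \left(-5\right)^{2}\right)^{2} = \left(\left(-2\right) 25\right)^{2} = \left(-50\right)^{2} = 2500$)
$\left(K{\left(-5 \right)} - 50\right) V{\left(-4,6 \right)} = \left(2500 - 50\right) \left(2 - -8\right) = 2450 \left(2 + 8\right) = 2450 \cdot 10 = 24500$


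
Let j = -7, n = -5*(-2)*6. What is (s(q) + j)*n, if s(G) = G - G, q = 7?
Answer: -420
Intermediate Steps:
n = 60 (n = 10*6 = 60)
s(G) = 0
(s(q) + j)*n = (0 - 7)*60 = -7*60 = -420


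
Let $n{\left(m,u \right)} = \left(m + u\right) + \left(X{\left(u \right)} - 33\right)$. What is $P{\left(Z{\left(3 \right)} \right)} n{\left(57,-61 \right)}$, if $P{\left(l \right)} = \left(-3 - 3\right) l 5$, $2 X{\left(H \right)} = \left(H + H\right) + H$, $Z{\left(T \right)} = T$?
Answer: $11565$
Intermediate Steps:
$X{\left(H \right)} = \frac{3 H}{2}$ ($X{\left(H \right)} = \frac{\left(H + H\right) + H}{2} = \frac{2 H + H}{2} = \frac{3 H}{2}$)
$n{\left(m,u \right)} = -33 + m + \frac{5 u}{2}$ ($n{\left(m,u \right)} = \left(m + u\right) + \left(\frac{3 u}{2} - 33\right) = \left(m + u\right) + \left(-33 + \frac{3 u}{2}\right) = -33 + m + \frac{5 u}{2}$)
$P{\left(l \right)} = - 30 l$ ($P{\left(l \right)} = - 6 \cdot 5 l = - 30 l$)
$P{\left(Z{\left(3 \right)} \right)} n{\left(57,-61 \right)} = \left(-30\right) 3 \left(-33 + 57 + \frac{5}{2} \left(-61\right)\right) = - 90 \left(-33 + 57 - \frac{305}{2}\right) = \left(-90\right) \left(- \frac{257}{2}\right) = 11565$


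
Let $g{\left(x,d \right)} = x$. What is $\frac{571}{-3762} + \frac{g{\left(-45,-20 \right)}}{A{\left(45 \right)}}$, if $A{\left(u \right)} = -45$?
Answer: $\frac{3191}{3762} \approx 0.84822$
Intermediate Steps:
$\frac{571}{-3762} + \frac{g{\left(-45,-20 \right)}}{A{\left(45 \right)}} = \frac{571}{-3762} - \frac{45}{-45} = 571 \left(- \frac{1}{3762}\right) - -1 = - \frac{571}{3762} + 1 = \frac{3191}{3762}$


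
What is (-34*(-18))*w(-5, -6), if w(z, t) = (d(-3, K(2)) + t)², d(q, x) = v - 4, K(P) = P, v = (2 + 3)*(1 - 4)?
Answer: 382500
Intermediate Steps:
v = -15 (v = 5*(-3) = -15)
d(q, x) = -19 (d(q, x) = -15 - 4 = -19)
w(z, t) = (-19 + t)²
(-34*(-18))*w(-5, -6) = (-34*(-18))*(-19 - 6)² = 612*(-25)² = 612*625 = 382500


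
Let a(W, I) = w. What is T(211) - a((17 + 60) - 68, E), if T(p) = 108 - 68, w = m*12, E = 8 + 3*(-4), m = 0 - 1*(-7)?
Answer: -44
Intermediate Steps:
m = 7 (m = 0 + 7 = 7)
E = -4 (E = 8 - 12 = -4)
w = 84 (w = 7*12 = 84)
T(p) = 40
a(W, I) = 84
T(211) - a((17 + 60) - 68, E) = 40 - 1*84 = 40 - 84 = -44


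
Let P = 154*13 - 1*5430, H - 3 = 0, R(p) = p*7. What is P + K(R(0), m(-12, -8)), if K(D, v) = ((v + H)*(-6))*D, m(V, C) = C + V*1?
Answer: -3428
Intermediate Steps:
R(p) = 7*p
H = 3 (H = 3 + 0 = 3)
m(V, C) = C + V
K(D, v) = D*(-18 - 6*v) (K(D, v) = ((v + 3)*(-6))*D = ((3 + v)*(-6))*D = (-18 - 6*v)*D = D*(-18 - 6*v))
P = -3428 (P = 2002 - 5430 = -3428)
P + K(R(0), m(-12, -8)) = -3428 - 6*7*0*(3 + (-8 - 12)) = -3428 - 6*0*(3 - 20) = -3428 - 6*0*(-17) = -3428 + 0 = -3428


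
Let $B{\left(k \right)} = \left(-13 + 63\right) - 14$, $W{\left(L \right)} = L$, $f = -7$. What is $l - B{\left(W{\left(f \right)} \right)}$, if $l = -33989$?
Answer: $-34025$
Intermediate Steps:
$B{\left(k \right)} = 36$ ($B{\left(k \right)} = 50 - 14 = 36$)
$l - B{\left(W{\left(f \right)} \right)} = -33989 - 36 = -34025$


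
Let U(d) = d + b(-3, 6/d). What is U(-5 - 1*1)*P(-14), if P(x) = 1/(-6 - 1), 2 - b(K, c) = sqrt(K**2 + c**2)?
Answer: 4/7 + sqrt(10)/7 ≈ 1.0232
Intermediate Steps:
b(K, c) = 2 - sqrt(K**2 + c**2)
P(x) = -1/7 (P(x) = 1/(-7) = -1/7)
U(d) = 2 + d - sqrt(9 + 36/d**2) (U(d) = d + (2 - sqrt((-3)**2 + (6/d)**2)) = d + (2 - sqrt(9 + 36/d**2)) = 2 + d - sqrt(9 + 36/d**2))
U(-5 - 1*1)*P(-14) = (2 + (-5 - 1*1) - 3*sqrt(1 + 4/(-5 - 1*1)**2))*(-1/7) = (2 + (-5 - 1) - 3*sqrt(1 + 4/(-5 - 1)**2))*(-1/7) = (2 - 6 - 3*sqrt(1 + 4/(-6)**2))*(-1/7) = (2 - 6 - 3*sqrt(1 + 4*(1/36)))*(-1/7) = (2 - 6 - 3*sqrt(1 + 1/9))*(-1/7) = (2 - 6 - sqrt(10))*(-1/7) = (-4 - sqrt(10))*(-1/7) = 4/7 + sqrt(10)/7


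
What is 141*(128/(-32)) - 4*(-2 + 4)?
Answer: -572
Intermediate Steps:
141*(128/(-32)) - 4*(-2 + 4) = 141*(128*(-1/32)) - 4*2 = 141*(-4) - 8 = -564 - 8 = -572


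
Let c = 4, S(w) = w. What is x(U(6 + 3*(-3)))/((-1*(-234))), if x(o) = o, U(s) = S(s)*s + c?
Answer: 1/18 ≈ 0.055556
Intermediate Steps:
U(s) = 4 + s**2 (U(s) = s*s + 4 = s**2 + 4 = 4 + s**2)
x(U(6 + 3*(-3)))/((-1*(-234))) = (4 + (6 + 3*(-3))**2)/((-1*(-234))) = (4 + (6 - 9)**2)/234 = (4 + (-3)**2)*(1/234) = (4 + 9)*(1/234) = 13*(1/234) = 1/18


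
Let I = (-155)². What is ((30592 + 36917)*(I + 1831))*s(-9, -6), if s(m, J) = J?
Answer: -10473076224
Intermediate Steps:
I = 24025
((30592 + 36917)*(I + 1831))*s(-9, -6) = ((30592 + 36917)*(24025 + 1831))*(-6) = (67509*25856)*(-6) = 1745512704*(-6) = -10473076224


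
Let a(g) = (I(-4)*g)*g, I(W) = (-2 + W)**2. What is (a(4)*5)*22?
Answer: 63360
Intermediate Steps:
a(g) = 36*g**2 (a(g) = ((-2 - 4)**2*g)*g = ((-6)**2*g)*g = (36*g)*g = 36*g**2)
(a(4)*5)*22 = ((36*4**2)*5)*22 = ((36*16)*5)*22 = (576*5)*22 = 2880*22 = 63360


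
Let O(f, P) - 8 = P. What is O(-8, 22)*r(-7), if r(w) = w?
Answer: -210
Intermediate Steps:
O(f, P) = 8 + P
O(-8, 22)*r(-7) = (8 + 22)*(-7) = 30*(-7) = -210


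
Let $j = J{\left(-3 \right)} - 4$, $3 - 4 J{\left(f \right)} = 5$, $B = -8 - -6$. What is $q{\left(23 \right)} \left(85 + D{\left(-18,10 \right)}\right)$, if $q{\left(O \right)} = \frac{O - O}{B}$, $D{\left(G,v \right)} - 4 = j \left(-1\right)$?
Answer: $0$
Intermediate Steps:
$B = -2$ ($B = -8 + 6 = -2$)
$J{\left(f \right)} = - \frac{1}{2}$ ($J{\left(f \right)} = \frac{3}{4} - \frac{5}{4} = - \frac{1}{2}$)
$j = - \frac{9}{2}$ ($j = - \frac{1}{2} - 4 = - \frac{9}{2} \approx -4.5$)
$D{\left(G,v \right)} = \frac{17}{2}$ ($D{\left(G,v \right)} = 4 - - \frac{9}{2} = 4 + \frac{9}{2} = \frac{17}{2}$)
$q{\left(O \right)} = 0$ ($q{\left(O \right)} = \frac{O - O}{-2} = 0 \left(- \frac{1}{2}\right) = 0$)
$q{\left(23 \right)} \left(85 + D{\left(-18,10 \right)}\right) = 0 \left(85 + \frac{17}{2}\right) = 0 \cdot \frac{187}{2} = 0$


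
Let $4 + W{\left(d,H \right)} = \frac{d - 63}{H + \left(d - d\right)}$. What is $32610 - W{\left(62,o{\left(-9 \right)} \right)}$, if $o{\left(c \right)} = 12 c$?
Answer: $\frac{3522311}{108} \approx 32614.0$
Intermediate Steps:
$W{\left(d,H \right)} = -4 + \frac{-63 + d}{H}$ ($W{\left(d,H \right)} = -4 + \frac{d - 63}{H + \left(d - d\right)} = -4 + \frac{-63 + d}{H + 0} = -4 + \frac{-63 + d}{H}$)
$32610 - W{\left(62,o{\left(-9 \right)} \right)} = 32610 - \frac{-63 + 62 - 4 \cdot 12 \left(-9\right)}{12 \left(-9\right)} = 32610 - \frac{-63 + 62 - -432}{-108} = 32610 - - \frac{-63 + 62 + 432}{108} = 32610 - \left(- \frac{1}{108}\right) 431 = 32610 - - \frac{431}{108} = 32610 + \frac{431}{108} = \frac{3522311}{108}$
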